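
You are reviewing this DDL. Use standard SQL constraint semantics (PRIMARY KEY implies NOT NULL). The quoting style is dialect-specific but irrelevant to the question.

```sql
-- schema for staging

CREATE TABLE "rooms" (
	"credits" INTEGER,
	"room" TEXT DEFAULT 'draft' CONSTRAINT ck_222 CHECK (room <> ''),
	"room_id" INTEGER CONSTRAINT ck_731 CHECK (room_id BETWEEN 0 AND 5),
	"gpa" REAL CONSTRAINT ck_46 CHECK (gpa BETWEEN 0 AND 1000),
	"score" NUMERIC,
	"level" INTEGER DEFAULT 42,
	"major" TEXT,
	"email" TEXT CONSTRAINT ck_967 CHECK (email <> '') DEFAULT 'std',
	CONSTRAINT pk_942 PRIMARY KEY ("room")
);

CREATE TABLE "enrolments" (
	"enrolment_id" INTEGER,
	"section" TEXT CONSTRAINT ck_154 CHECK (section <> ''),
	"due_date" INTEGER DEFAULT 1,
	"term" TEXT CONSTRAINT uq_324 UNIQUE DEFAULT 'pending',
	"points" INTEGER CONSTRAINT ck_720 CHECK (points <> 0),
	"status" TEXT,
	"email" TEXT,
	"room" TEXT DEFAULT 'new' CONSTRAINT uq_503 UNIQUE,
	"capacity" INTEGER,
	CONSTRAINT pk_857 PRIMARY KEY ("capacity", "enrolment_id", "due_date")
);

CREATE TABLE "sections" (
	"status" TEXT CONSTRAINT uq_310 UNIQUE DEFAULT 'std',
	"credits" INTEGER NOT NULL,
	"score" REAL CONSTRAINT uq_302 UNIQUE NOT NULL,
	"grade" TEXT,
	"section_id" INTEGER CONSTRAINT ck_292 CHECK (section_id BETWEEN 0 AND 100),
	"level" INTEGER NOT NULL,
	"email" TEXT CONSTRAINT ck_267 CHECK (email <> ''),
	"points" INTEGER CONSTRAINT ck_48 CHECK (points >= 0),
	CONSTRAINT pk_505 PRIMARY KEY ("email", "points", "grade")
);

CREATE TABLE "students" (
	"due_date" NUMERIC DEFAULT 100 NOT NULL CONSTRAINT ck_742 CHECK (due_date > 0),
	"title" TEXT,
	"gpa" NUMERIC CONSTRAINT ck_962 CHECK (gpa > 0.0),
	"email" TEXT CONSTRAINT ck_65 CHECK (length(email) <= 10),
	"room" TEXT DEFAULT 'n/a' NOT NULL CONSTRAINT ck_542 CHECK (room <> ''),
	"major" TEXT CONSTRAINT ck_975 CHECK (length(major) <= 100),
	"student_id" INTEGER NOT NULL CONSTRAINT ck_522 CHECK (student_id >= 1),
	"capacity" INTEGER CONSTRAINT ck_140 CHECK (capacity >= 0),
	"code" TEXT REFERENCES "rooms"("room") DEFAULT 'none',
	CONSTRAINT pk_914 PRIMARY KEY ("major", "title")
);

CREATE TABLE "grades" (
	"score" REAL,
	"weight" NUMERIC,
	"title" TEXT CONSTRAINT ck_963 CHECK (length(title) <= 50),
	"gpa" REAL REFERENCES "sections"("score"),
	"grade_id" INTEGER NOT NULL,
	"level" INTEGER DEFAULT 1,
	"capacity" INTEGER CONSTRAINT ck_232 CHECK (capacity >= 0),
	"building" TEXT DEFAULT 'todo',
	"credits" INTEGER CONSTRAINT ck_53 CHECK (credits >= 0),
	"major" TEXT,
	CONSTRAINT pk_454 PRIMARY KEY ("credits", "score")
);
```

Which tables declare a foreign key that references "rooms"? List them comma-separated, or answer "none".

students

- students.code references rooms(room).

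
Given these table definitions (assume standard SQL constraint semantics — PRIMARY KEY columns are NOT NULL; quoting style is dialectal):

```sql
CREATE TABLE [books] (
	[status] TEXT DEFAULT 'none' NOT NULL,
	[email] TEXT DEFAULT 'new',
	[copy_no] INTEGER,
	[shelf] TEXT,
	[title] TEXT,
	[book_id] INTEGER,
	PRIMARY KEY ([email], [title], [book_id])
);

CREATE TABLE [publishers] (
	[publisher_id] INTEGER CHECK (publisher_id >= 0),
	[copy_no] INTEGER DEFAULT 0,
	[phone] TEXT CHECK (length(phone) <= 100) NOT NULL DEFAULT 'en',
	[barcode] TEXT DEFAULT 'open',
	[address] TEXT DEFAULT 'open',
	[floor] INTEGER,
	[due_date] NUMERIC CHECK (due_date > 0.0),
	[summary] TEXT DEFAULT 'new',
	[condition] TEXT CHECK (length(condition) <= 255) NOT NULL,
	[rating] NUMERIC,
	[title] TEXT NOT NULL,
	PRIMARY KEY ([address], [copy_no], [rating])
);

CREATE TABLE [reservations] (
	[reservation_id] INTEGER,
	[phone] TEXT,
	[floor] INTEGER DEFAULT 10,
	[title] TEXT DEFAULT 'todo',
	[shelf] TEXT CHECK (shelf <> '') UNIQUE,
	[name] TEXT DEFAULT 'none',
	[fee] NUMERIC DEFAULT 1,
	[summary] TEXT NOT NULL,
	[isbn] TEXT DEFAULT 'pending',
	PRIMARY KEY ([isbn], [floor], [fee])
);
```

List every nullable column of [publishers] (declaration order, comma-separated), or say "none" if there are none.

publisher_id, barcode, floor, due_date, summary

- publisher_id: CHECK does not forbid NULL (a CHECK constraint passes when its expression is NULL) → nullable.
- copy_no: part of the PRIMARY KEY, which implies NOT NULL → not nullable.
- phone: declared NOT NULL → not nullable.
- barcode: DEFAULT only fills an omitted column; an explicit NULL is still allowed → nullable.
- address: part of the PRIMARY KEY, which implies NOT NULL → not nullable.
- floor: no NOT NULL constraint applies → nullable.
- due_date: CHECK does not forbid NULL (a CHECK constraint passes when its expression is NULL) → nullable.
- summary: DEFAULT only fills an omitted column; an explicit NULL is still allowed → nullable.
- condition: declared NOT NULL → not nullable.
- rating: part of the PRIMARY KEY, which implies NOT NULL → not nullable.
- title: declared NOT NULL → not nullable.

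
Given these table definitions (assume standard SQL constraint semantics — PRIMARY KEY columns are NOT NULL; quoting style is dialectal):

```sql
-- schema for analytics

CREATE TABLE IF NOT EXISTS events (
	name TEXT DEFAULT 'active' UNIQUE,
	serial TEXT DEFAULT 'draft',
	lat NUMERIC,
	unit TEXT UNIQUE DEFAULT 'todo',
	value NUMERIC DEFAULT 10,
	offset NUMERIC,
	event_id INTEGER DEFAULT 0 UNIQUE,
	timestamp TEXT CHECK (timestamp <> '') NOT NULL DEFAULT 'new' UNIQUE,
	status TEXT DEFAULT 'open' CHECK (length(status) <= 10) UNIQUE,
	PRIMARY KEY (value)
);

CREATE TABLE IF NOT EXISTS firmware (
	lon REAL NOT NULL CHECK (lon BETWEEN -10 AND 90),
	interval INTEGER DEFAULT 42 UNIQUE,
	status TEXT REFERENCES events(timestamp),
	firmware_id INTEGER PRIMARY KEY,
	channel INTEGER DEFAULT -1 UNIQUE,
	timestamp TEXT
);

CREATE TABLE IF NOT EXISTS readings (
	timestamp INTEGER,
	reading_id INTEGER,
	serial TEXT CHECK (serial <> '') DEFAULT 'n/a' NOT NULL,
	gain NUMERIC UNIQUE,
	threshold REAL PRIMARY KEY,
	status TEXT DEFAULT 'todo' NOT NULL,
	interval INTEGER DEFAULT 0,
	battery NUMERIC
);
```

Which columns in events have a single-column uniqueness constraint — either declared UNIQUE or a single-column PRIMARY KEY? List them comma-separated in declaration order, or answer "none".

name, unit, value, event_id, timestamp, status

- name: declared UNIQUE → unique.
- serial: no UNIQUE or single-column PK constraint.
- lat: no UNIQUE or single-column PK constraint.
- unit: declared UNIQUE → unique.
- value: single-column PRIMARY KEY → unique.
- offset: no UNIQUE or single-column PK constraint.
- event_id: declared UNIQUE → unique.
- timestamp: declared UNIQUE → unique.
- status: declared UNIQUE → unique.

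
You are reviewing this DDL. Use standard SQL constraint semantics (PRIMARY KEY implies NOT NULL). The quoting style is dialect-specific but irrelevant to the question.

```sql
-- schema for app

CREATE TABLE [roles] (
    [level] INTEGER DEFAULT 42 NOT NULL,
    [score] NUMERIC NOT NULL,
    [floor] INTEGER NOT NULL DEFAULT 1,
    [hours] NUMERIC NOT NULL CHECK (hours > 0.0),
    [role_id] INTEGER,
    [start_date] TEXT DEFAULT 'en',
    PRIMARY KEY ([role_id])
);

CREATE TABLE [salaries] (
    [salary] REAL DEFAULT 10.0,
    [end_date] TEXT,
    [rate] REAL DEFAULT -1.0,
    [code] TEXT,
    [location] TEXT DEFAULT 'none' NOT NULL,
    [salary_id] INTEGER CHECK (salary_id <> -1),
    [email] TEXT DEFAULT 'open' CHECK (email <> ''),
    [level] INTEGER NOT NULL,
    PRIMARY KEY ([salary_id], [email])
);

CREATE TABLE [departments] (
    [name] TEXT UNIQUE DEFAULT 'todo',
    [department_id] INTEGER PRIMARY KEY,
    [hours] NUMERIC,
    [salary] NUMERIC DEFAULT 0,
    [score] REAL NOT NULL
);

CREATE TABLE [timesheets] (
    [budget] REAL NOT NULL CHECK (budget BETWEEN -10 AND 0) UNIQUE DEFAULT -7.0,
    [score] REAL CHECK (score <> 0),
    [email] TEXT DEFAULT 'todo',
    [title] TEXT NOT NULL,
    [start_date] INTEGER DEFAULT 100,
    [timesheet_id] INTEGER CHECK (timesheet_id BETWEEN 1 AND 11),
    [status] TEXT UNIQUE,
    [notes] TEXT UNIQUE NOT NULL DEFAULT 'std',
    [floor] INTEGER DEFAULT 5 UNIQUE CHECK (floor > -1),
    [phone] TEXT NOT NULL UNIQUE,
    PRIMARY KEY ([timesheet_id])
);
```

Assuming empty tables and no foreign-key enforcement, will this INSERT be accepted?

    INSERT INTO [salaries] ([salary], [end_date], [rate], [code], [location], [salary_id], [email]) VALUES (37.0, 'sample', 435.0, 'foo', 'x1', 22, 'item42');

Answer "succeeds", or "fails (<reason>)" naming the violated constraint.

fails (NOT NULL on level)

level is omitted from the column list and has no DEFAULT, so it would receive NULL.
But level is declared NOT NULL.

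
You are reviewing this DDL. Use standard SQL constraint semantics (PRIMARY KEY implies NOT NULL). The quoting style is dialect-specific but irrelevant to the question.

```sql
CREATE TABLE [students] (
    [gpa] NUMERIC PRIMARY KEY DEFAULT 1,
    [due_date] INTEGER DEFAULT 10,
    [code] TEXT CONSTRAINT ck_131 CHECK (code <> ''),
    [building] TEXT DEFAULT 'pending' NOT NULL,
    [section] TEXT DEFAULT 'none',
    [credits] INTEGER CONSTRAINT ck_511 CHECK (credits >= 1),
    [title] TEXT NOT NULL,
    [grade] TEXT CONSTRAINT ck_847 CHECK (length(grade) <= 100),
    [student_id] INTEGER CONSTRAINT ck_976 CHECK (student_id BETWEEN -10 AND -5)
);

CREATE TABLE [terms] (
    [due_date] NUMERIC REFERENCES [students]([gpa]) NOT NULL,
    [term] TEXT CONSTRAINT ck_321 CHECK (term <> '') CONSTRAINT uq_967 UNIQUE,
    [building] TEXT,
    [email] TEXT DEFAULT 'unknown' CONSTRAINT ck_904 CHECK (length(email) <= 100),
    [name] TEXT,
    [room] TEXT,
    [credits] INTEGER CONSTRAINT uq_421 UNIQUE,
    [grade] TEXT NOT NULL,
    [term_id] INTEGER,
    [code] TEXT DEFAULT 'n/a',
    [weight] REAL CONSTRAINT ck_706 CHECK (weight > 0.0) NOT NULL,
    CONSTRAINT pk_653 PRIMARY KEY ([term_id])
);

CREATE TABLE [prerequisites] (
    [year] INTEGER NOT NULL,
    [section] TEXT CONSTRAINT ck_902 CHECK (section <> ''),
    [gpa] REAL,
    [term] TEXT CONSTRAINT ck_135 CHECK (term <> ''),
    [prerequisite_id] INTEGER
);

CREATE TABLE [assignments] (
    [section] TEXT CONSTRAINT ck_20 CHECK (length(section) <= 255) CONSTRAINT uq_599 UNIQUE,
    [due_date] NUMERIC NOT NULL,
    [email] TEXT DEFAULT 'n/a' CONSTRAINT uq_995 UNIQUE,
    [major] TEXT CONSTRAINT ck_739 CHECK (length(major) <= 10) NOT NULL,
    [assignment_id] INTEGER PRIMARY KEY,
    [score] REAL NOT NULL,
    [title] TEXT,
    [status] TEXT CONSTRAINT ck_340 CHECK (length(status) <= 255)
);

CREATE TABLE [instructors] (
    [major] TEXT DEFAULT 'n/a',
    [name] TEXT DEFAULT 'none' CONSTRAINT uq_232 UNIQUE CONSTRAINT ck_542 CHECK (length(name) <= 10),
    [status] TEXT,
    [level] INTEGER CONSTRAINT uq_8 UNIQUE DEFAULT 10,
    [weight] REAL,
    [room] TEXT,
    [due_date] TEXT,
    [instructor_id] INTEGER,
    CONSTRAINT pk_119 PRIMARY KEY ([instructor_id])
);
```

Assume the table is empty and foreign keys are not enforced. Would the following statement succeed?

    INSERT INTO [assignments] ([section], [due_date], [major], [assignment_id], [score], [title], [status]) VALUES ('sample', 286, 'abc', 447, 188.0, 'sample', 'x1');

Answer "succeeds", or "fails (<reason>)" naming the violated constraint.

succeeds

NOT NULL columns: assignment_id is supplied; due_date is supplied; major is supplied; score is supplied.
CHECK constraints: 'sample' satisfies (length(section) <= 255); 'abc' satisfies (length(major) <= 10); 'x1' satisfies (length(status) <= 255).
No constraint is violated.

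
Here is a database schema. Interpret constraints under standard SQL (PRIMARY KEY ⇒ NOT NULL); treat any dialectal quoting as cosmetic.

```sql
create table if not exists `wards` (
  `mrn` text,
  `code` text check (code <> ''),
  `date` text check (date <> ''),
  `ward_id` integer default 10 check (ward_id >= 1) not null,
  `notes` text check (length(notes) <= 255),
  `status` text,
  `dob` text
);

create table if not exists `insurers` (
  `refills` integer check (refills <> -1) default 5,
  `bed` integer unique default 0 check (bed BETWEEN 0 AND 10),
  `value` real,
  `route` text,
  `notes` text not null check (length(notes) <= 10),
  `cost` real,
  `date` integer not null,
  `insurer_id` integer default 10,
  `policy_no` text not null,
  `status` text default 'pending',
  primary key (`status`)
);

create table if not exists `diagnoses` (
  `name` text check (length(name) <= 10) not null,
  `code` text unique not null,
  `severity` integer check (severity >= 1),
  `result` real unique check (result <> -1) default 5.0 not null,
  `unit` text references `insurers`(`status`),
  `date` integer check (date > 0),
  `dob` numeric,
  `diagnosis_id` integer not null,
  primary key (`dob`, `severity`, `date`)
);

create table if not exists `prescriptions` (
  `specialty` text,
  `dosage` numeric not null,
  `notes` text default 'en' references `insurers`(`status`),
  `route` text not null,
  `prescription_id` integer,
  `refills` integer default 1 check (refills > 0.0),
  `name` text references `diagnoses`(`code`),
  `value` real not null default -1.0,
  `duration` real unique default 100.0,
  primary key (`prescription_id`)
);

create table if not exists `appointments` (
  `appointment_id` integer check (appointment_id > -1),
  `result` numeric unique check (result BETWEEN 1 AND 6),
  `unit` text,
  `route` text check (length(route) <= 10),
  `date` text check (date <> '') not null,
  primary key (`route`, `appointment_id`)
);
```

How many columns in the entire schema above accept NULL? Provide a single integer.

wards: 6 nullable (mrn, code, date, notes, status, dob — PK none and explicit NOT NULL columns excluded).
insurers: 6 nullable (refills, bed, value, route, cost, insurer_id — PK (status) and explicit NOT NULL columns excluded).
diagnoses: 1 nullable (unit — PK (dob, severity, date) and explicit NOT NULL columns excluded).
prescriptions: 5 nullable (specialty, notes, refills, name, duration — PK (prescription_id) and explicit NOT NULL columns excluded).
appointments: 2 nullable (result, unit — PK (route, appointment_id) and explicit NOT NULL columns excluded).
Total: 6 + 6 + 1 + 5 + 2 = 20.

20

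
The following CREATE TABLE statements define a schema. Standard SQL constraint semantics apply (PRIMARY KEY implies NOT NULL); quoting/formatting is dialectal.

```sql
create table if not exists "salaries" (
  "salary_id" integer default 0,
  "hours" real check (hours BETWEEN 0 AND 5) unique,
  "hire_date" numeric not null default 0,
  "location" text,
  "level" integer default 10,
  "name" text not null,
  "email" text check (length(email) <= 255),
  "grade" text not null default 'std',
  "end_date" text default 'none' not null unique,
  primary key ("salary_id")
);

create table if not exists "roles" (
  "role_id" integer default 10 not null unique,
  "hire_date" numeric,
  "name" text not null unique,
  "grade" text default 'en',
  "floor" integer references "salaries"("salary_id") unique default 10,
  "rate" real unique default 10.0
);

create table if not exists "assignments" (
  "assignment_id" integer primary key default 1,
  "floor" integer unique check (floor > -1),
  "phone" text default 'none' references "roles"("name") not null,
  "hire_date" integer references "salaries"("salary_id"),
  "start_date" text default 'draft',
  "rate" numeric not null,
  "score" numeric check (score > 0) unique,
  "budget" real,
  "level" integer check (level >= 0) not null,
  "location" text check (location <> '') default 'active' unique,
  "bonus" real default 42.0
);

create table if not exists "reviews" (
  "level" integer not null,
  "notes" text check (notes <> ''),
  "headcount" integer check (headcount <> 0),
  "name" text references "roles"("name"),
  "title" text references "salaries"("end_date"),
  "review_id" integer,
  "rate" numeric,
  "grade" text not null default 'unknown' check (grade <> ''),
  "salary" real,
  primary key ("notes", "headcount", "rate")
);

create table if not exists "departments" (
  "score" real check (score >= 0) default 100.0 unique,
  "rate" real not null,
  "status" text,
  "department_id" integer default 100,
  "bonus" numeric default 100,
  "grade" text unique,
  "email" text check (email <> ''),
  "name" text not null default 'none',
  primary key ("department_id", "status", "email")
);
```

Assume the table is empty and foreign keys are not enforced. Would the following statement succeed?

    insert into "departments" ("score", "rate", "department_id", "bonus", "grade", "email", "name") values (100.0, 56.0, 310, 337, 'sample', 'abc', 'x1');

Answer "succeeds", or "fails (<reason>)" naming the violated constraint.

status is omitted from the column list and has no DEFAULT, so it would receive NULL.
But status is part of the PRIMARY KEY (implied NOT NULL).

fails (NOT NULL on status)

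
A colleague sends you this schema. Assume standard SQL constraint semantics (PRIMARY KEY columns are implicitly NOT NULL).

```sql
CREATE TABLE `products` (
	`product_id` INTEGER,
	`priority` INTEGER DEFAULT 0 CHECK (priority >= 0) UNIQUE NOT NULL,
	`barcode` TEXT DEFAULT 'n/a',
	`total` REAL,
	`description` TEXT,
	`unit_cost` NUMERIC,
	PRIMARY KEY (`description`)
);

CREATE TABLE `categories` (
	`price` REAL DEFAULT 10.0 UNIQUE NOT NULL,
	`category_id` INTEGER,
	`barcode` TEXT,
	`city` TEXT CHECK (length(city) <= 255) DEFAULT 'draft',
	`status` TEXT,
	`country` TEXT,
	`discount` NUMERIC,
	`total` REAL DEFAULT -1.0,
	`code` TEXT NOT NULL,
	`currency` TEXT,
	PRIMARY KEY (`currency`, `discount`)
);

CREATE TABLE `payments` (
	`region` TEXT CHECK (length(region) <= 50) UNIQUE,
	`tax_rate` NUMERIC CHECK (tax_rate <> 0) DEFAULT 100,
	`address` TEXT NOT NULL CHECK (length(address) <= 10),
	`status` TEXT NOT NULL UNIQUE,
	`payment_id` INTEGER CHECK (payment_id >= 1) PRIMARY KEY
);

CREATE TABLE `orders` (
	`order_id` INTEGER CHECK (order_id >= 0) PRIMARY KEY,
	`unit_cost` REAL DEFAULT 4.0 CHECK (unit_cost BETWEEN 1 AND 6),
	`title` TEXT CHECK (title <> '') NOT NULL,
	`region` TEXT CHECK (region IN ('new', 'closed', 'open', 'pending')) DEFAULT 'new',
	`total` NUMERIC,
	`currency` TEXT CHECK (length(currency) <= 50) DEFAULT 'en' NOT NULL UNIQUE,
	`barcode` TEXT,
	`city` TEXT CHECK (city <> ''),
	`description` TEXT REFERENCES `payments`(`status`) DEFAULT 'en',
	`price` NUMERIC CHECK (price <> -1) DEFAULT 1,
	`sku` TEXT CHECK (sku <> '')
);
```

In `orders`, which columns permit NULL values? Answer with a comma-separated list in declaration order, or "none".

unit_cost, region, total, barcode, city, description, price, sku

- order_id: part of the PRIMARY KEY, which implies NOT NULL → not nullable.
- unit_cost: CHECK does not forbid NULL (a CHECK constraint passes when its expression is NULL) → nullable.
- title: declared NOT NULL → not nullable.
- region: CHECK does not forbid NULL (a CHECK constraint passes when its expression is NULL) → nullable.
- total: no NOT NULL constraint applies → nullable.
- currency: declared NOT NULL → not nullable.
- barcode: no NOT NULL constraint applies → nullable.
- city: CHECK does not forbid NULL (a CHECK constraint passes when its expression is NULL) → nullable.
- description: a foreign key column may be NULL unless separately constrained → nullable.
- price: CHECK does not forbid NULL (a CHECK constraint passes when its expression is NULL) → nullable.
- sku: CHECK does not forbid NULL (a CHECK constraint passes when its expression is NULL) → nullable.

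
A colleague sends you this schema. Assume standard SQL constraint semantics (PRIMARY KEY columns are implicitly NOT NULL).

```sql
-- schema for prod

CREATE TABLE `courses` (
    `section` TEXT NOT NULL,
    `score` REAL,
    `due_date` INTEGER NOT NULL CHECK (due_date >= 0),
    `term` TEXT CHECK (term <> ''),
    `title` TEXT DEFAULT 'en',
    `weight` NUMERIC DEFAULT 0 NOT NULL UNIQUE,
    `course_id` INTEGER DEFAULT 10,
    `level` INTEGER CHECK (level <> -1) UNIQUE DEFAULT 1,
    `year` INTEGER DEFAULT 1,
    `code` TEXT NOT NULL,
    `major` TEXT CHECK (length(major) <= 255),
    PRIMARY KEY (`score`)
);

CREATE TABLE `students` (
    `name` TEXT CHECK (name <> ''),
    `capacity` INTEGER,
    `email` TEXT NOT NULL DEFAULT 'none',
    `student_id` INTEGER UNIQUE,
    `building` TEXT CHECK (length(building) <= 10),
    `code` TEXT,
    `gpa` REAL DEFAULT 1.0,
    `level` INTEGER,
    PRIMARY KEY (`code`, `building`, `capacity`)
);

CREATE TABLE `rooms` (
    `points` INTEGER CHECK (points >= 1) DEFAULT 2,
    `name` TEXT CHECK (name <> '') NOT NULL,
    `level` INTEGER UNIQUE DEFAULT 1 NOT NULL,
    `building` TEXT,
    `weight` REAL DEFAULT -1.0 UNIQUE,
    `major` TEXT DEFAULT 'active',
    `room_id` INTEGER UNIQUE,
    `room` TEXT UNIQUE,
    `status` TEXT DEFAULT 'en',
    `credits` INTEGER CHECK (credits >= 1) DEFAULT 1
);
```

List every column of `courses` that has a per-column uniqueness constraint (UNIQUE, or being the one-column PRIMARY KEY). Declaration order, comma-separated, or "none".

- section: no UNIQUE or single-column PK constraint.
- score: single-column PRIMARY KEY → unique.
- due_date: no UNIQUE or single-column PK constraint.
- term: no UNIQUE or single-column PK constraint.
- title: no UNIQUE or single-column PK constraint.
- weight: declared UNIQUE → unique.
- course_id: no UNIQUE or single-column PK constraint.
- level: declared UNIQUE → unique.
- year: no UNIQUE or single-column PK constraint.
- code: no UNIQUE or single-column PK constraint.
- major: no UNIQUE or single-column PK constraint.

score, weight, level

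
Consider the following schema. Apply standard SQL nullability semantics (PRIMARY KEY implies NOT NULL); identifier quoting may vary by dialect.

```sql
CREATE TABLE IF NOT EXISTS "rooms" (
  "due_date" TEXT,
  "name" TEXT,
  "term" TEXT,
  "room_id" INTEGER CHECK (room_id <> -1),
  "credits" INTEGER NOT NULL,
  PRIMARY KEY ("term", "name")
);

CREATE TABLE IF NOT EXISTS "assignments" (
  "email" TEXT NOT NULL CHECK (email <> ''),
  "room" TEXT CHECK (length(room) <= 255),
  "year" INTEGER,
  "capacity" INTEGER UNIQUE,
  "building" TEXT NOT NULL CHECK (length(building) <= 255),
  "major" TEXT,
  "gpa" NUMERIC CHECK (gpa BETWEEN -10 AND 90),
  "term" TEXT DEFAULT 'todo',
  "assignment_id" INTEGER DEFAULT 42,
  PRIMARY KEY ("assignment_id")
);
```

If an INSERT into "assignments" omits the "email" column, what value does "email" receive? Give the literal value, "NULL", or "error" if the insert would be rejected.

email has no DEFAULT clause.
Omitting it would insert NULL, but it is declared NOT NULL, so the INSERT fails.

error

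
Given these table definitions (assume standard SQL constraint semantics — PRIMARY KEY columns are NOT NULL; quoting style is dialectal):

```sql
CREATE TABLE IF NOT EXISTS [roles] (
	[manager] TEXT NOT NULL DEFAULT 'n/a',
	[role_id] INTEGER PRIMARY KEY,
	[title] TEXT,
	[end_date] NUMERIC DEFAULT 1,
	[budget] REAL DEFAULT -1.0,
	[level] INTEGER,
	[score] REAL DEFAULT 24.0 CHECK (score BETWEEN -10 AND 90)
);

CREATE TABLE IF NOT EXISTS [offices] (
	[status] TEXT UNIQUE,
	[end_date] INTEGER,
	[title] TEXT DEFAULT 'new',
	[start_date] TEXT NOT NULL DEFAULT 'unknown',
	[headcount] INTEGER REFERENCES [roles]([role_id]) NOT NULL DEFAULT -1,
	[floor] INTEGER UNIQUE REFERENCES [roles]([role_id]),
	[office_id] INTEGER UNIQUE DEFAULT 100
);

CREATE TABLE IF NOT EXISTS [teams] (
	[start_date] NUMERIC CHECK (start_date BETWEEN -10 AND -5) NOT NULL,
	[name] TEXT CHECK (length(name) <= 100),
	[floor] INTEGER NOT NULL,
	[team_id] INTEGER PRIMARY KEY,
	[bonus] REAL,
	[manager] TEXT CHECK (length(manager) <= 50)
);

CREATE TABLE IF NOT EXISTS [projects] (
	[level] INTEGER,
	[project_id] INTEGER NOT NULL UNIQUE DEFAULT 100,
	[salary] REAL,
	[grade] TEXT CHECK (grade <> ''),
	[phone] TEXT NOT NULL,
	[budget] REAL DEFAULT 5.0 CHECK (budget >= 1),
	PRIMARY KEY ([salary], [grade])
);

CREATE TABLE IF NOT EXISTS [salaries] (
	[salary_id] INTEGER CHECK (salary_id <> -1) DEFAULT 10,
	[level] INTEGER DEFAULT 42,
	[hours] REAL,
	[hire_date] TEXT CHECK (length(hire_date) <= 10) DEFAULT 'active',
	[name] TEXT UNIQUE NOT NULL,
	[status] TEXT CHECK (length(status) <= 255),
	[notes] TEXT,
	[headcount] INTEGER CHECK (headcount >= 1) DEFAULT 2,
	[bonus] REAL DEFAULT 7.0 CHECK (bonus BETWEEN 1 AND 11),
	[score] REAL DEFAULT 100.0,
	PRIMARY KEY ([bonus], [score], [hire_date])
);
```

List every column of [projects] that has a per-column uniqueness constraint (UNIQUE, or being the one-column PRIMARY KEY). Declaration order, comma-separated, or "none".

- level: no UNIQUE or single-column PK constraint.
- project_id: declared UNIQUE → unique.
- salary: part of a composite PRIMARY KEY — only the tuple is unique, not this column on its own.
- grade: part of a composite PRIMARY KEY — only the tuple is unique, not this column on its own.
- phone: no UNIQUE or single-column PK constraint.
- budget: no UNIQUE or single-column PK constraint.

project_id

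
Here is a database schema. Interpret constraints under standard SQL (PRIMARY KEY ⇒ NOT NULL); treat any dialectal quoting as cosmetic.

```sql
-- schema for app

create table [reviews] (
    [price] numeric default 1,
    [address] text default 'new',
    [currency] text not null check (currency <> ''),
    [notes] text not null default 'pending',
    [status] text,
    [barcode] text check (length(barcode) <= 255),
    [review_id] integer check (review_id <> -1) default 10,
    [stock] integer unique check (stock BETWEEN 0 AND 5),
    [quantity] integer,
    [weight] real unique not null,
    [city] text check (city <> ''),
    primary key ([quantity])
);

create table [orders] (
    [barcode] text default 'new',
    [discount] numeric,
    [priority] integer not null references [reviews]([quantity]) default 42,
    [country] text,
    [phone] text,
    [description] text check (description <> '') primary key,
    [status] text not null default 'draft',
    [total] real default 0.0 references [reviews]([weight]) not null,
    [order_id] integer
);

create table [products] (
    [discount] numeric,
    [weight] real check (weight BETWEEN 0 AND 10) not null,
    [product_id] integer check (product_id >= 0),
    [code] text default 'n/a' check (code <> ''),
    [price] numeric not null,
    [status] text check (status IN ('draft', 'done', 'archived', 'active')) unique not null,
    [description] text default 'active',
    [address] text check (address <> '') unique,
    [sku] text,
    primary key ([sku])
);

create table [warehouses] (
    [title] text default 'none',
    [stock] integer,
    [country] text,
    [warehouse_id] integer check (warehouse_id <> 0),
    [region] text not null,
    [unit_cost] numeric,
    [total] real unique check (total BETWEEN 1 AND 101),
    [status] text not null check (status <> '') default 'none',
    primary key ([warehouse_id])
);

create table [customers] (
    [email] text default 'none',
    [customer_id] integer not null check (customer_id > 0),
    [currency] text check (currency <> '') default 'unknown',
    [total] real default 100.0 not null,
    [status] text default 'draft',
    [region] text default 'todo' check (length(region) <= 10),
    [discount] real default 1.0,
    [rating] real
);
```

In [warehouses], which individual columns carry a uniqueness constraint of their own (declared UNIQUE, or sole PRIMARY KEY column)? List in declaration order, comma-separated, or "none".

- title: no UNIQUE or single-column PK constraint.
- stock: no UNIQUE or single-column PK constraint.
- country: no UNIQUE or single-column PK constraint.
- warehouse_id: single-column PRIMARY KEY → unique.
- region: no UNIQUE or single-column PK constraint.
- unit_cost: no UNIQUE or single-column PK constraint.
- total: declared UNIQUE → unique.
- status: no UNIQUE or single-column PK constraint.

warehouse_id, total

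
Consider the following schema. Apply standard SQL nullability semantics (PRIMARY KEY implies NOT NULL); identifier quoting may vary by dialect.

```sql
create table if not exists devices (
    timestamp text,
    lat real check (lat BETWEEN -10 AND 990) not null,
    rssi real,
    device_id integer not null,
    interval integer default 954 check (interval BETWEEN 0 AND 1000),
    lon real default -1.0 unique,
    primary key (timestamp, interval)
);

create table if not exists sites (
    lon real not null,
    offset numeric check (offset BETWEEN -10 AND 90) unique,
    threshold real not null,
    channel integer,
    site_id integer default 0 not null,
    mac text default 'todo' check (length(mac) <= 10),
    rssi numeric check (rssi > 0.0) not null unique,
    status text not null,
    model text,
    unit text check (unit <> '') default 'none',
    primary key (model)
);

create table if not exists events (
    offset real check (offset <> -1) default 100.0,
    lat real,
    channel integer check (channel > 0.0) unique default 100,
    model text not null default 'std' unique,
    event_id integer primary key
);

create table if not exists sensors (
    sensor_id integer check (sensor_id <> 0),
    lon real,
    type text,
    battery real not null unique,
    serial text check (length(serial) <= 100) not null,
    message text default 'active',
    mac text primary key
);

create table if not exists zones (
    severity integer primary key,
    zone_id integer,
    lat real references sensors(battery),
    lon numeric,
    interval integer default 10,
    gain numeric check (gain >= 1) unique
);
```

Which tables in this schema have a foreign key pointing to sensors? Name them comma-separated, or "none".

- zones.lat references sensors(battery).

zones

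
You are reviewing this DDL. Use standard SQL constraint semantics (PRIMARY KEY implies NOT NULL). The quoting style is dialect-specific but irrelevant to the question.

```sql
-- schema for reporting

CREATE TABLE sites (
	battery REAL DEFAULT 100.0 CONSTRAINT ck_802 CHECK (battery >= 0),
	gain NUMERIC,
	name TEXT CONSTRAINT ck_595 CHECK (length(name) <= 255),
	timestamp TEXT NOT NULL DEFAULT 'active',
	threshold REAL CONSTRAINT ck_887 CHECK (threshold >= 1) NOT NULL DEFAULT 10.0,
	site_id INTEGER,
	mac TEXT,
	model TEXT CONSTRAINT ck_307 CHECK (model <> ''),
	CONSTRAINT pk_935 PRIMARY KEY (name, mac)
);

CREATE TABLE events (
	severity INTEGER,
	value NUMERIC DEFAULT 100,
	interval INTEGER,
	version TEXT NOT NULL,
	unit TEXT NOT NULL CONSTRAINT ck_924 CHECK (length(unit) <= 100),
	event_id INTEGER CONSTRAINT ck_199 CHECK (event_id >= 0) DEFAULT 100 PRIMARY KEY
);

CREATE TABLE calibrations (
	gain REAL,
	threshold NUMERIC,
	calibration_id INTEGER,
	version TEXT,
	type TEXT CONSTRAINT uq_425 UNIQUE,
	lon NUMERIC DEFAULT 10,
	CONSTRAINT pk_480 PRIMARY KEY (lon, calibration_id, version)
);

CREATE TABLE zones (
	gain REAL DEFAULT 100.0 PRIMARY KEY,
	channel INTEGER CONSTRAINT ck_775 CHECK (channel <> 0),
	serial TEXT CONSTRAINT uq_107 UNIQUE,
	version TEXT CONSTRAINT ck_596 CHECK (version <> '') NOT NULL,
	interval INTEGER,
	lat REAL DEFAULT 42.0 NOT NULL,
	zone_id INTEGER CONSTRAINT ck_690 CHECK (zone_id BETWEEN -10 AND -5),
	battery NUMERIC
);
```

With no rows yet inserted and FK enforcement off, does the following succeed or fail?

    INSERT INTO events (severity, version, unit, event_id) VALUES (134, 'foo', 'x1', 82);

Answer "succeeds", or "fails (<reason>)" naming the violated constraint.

succeeds

NOT NULL columns: event_id is supplied; unit is supplied; version is supplied.
CHECK constraints: 'x1' satisfies (length(unit) <= 100); 82 satisfies (event_id >= 0).
No constraint is violated.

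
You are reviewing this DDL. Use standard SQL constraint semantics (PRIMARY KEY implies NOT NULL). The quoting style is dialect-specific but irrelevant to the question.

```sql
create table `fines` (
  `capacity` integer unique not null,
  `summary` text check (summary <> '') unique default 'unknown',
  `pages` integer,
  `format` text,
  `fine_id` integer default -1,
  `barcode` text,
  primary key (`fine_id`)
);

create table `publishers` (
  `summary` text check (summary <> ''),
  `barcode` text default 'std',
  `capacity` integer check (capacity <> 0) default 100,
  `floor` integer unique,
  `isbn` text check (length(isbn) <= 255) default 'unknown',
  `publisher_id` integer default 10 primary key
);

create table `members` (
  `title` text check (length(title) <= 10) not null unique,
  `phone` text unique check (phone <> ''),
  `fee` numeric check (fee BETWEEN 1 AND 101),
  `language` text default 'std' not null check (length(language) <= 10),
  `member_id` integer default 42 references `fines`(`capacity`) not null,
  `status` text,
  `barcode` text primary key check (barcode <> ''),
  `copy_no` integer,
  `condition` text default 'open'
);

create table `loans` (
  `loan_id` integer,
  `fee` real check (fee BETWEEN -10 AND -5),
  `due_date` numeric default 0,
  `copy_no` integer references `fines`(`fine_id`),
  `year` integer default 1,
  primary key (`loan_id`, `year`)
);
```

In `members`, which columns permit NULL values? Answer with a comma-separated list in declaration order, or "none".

- title: declared NOT NULL → not nullable.
- phone: CHECK does not forbid NULL (a CHECK constraint passes when its expression is NULL) → nullable.
- fee: CHECK does not forbid NULL (a CHECK constraint passes when its expression is NULL) → nullable.
- language: declared NOT NULL → not nullable.
- member_id: declared NOT NULL → not nullable.
- status: no NOT NULL constraint applies → nullable.
- barcode: part of the PRIMARY KEY, which implies NOT NULL → not nullable.
- copy_no: no NOT NULL constraint applies → nullable.
- condition: DEFAULT only fills an omitted column; an explicit NULL is still allowed → nullable.

phone, fee, status, copy_no, condition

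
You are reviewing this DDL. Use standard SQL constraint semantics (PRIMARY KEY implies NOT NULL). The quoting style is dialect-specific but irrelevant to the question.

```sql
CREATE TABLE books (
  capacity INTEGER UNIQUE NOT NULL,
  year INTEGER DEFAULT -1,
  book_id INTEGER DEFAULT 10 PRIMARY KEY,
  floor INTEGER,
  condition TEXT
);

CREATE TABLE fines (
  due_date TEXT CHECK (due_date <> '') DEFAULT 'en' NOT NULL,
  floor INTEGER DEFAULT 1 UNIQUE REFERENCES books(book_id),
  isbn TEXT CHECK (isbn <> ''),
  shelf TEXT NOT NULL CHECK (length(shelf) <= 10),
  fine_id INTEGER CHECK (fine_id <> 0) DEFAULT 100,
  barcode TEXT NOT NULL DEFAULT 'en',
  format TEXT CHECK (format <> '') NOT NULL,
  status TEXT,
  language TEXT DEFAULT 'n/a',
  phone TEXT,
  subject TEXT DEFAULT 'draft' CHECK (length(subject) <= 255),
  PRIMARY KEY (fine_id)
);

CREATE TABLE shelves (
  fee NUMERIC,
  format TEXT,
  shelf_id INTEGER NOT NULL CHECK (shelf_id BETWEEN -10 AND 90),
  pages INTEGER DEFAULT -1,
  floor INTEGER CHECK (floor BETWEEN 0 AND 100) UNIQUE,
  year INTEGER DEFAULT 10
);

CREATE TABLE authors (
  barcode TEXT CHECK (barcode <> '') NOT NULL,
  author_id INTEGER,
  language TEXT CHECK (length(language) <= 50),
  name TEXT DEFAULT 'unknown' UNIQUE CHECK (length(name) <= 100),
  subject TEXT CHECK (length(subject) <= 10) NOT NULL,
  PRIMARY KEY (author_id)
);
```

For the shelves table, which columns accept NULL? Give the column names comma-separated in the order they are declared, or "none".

fee, format, pages, floor, year

- fee: no NOT NULL constraint applies → nullable.
- format: no NOT NULL constraint applies → nullable.
- shelf_id: declared NOT NULL → not nullable.
- pages: DEFAULT only fills an omitted column; an explicit NULL is still allowed → nullable.
- floor: CHECK does not forbid NULL (a CHECK constraint passes when its expression is NULL) → nullable.
- year: DEFAULT only fills an omitted column; an explicit NULL is still allowed → nullable.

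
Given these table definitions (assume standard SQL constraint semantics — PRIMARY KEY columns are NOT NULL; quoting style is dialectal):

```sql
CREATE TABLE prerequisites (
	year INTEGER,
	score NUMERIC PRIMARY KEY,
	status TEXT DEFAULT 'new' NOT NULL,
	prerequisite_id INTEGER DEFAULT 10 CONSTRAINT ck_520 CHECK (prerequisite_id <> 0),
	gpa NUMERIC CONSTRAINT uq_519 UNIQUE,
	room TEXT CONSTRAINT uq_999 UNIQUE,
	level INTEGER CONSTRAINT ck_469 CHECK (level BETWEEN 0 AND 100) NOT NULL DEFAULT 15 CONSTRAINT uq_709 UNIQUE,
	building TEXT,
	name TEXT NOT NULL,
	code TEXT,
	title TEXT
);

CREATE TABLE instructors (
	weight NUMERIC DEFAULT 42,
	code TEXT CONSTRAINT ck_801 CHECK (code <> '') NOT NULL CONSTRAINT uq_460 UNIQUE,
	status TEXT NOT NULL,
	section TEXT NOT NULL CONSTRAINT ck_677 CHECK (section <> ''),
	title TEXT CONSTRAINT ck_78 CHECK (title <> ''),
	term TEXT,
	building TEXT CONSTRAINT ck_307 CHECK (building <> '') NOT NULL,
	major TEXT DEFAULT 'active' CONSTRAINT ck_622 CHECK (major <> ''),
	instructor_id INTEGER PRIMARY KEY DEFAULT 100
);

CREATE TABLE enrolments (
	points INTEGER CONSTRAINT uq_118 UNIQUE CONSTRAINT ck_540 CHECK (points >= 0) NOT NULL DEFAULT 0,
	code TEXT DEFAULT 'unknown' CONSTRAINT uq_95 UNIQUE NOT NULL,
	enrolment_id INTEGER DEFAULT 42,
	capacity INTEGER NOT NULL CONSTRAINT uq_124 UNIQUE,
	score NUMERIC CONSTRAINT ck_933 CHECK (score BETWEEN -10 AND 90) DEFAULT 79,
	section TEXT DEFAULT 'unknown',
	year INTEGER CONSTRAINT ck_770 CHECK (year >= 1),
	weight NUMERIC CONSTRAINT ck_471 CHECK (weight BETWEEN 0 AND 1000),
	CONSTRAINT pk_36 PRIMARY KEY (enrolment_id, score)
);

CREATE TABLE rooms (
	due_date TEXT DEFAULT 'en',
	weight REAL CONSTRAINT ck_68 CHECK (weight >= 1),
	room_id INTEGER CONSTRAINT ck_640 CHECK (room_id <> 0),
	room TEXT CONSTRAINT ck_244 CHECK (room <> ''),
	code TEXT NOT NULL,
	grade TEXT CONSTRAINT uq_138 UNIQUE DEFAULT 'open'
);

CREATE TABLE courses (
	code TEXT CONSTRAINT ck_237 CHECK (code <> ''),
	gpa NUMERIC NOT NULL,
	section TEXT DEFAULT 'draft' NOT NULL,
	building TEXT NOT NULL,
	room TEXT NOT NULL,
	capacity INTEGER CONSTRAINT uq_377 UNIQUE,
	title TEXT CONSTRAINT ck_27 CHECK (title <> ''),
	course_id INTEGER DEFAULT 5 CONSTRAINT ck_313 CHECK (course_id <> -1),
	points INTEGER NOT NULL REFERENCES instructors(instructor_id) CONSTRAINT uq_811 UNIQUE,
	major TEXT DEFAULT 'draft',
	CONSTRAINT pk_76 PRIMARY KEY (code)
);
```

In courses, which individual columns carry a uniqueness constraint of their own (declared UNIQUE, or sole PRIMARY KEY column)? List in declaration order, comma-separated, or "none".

- code: single-column PRIMARY KEY → unique.
- gpa: no UNIQUE or single-column PK constraint.
- section: no UNIQUE or single-column PK constraint.
- building: no UNIQUE or single-column PK constraint.
- room: no UNIQUE or single-column PK constraint.
- capacity: declared UNIQUE → unique.
- title: no UNIQUE or single-column PK constraint.
- course_id: no UNIQUE or single-column PK constraint.
- points: declared UNIQUE → unique.
- major: no UNIQUE or single-column PK constraint.

code, capacity, points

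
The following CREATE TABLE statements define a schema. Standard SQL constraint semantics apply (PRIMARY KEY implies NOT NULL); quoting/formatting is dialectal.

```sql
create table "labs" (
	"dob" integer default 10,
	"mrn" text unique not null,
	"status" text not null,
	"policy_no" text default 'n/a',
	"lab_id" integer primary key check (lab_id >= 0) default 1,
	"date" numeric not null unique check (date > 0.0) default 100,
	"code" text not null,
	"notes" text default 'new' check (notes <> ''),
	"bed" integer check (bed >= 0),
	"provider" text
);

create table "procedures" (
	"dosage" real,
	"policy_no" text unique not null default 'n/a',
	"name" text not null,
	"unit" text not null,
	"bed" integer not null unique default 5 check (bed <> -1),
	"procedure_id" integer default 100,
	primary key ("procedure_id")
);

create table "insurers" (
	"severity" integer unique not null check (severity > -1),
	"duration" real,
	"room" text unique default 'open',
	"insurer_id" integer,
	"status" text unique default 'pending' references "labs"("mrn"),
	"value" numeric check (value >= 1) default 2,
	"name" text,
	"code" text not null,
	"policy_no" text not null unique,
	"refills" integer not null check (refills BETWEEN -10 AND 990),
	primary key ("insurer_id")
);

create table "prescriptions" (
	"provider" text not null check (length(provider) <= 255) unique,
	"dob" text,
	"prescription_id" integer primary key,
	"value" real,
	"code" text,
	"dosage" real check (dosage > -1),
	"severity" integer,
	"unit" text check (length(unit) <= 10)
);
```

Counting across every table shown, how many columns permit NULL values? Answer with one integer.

17

labs: 5 nullable (dob, policy_no, notes, bed, provider — PK (lab_id) and explicit NOT NULL columns excluded).
procedures: 1 nullable (dosage — PK (procedure_id) and explicit NOT NULL columns excluded).
insurers: 5 nullable (duration, room, status, value, name — PK (insurer_id) and explicit NOT NULL columns excluded).
prescriptions: 6 nullable (dob, value, code, dosage, severity, unit — PK (prescription_id) and explicit NOT NULL columns excluded).
Total: 5 + 1 + 5 + 6 = 17.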